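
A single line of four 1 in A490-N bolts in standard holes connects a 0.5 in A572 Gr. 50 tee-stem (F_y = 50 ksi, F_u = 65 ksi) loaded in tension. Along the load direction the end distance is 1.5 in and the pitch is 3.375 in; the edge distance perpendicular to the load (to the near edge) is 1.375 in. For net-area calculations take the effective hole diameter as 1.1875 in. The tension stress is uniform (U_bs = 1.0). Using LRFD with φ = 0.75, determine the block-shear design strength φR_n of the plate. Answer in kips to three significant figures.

Shear plane L_v = 1.5 + 3·3.375 = 11.62 in; A_gv = 11.62 × 0.5 = 5.812 in².
A_nv = (11.62 − 3.5·1.1875) × 0.5 = 3.734 in².
A_nt = (1.375 − 0.5·1.1875) × 0.5 = 0.3906 in².
0.6 F_u A_nv = 145.6 kips; 0.6 F_y A_gv = 174.4 kips → shear rupture governs the shear term.
R_n = 145.6 + 1.0 × 65 × 0.3906 = 171 kips.
Design strength φR_n = 0.75 × 171 = 128 kips.

128 kips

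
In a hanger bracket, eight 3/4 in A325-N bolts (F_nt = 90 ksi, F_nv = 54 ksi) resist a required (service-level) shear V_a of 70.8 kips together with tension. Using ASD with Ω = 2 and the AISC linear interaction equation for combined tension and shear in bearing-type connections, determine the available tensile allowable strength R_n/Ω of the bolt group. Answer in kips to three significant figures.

88.8 kips

A_b = π·0.75²/4 = 0.4418 in²; f_rv = 70.8 / (8 × 0.4418) = 20.03 ksi.
F'_nt = 1.3 F_nt − (Ω F_nt / F_nv) f_rv = 1.3·90 − (2·90/54)·20.03 = 50.23 ksi, capped at F_nt → F'_nt = 50.23 ksi.
R_n = F'_nt · A_b · n = 50.23 × 0.4418 × 8 = 177.5 kips.
Allowable strength R_n/Ω = 177.5 / 2 = 88.8 kips.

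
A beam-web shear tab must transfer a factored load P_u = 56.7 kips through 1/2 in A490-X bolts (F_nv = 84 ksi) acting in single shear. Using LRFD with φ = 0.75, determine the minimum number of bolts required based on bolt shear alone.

5 bolts

A_b = π·0.5²/4 = 0.1963 in².
Per-bolt design strength φR_n = 0.75 × 84 × 0.1963 × 1 = 12.37 kips.
n ≥ 56.7 / 12.37 = 4.584 → use 5 bolts.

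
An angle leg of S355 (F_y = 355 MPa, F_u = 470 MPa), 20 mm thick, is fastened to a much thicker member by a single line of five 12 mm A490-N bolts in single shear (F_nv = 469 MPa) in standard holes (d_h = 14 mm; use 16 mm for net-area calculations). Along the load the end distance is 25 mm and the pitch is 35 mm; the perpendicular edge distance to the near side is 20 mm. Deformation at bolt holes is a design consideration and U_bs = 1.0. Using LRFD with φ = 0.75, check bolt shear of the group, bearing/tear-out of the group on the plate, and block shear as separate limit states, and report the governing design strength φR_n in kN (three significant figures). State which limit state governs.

199 kN (bolt shear governs)

Bolt shear: A_b = π·12²/4 = 113.1 mm²; R_n = 469 × 113.1 × 5 × 1 / 1000 = 265.2 kN → 0.75 × 265.2 = 199 kN.
Bearing: edge l_c = 18, r_n = 203 kN; interior l_c = 21, r_n = 236.9 kN; R_n = 203 + 4·236.9 = 1151 kN → 863 kN.
Block shear: A_gv = 3300, A_nv = 1860, A_nt = 240 mm²; R_n = min(0.6F_uA_nv, 0.6F_yA_gv) + U_bs·F_u·A_nt = 637.3 kN → 478 kN.
Bolt shear governs: 199 kN.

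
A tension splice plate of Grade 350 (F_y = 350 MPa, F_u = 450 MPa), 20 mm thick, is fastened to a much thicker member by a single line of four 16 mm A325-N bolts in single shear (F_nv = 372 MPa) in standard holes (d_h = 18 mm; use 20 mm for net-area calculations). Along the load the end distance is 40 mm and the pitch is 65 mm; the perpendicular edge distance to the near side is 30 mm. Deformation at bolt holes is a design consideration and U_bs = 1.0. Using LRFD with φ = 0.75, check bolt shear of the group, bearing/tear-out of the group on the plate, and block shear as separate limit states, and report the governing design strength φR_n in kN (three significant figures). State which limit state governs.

224 kN (bolt shear governs)

Bolt shear: A_b = π·16²/4 = 201.1 mm²; R_n = 372 × 201.1 × 4 × 1 / 1000 = 299.2 kN → 0.75 × 299.2 = 224 kN.
Bearing: edge l_c = 31, r_n = 334.8 kN; interior l_c = 47, r_n = 345.6 kN; R_n = 334.8 + 3·345.6 = 1372 kN → 1030 kN.
Block shear: A_gv = 4700, A_nv = 3300, A_nt = 400 mm²; R_n = min(0.6F_uA_nv, 0.6F_yA_gv) + U_bs·F_u·A_nt = 1071 kN → 803 kN.
Bolt shear governs: 224 kN.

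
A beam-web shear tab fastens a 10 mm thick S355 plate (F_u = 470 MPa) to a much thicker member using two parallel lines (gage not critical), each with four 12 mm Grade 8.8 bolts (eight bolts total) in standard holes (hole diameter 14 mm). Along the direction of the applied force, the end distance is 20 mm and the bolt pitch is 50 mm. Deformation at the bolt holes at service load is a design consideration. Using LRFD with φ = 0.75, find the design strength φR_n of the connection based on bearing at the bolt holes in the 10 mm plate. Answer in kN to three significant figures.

Per bolt r_n = 1.2 l_c t F_u ≤ 2.4 d t F_u; upper limit = 2.4 × 12 × 10 × 470 / 1000 = 135.4 kN.
Edge bolt: l_c = 20 − 14/2 = 13 mm → 1.2 × 13 × 10 × 470 / 1000 = 73.32 → r_n = 73.32 kN.
Interior bolts: l_c = 50 − 14 = 36 mm → 1.2 × 36 × 10 × 470 / 1000 = 203 → r_n = 135.4 kN.
R_n = 2 × 73.32 + 6 × 135.4 = 958.8 kN.
Design strength φR_n = 0.75 × 958.8 = 719 kN.

719 kN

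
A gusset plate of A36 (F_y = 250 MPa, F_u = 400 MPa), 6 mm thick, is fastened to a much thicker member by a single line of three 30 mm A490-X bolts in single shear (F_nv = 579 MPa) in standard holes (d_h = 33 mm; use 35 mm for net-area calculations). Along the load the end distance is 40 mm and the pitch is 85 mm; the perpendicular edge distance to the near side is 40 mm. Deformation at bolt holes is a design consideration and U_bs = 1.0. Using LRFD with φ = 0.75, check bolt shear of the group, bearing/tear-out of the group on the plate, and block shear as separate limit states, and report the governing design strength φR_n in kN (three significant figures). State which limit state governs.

Bolt shear: A_b = π·30²/4 = 706.9 mm²; R_n = 579 × 706.9 × 3 × 1 / 1000 = 1228 kN → 0.75 × 1228 = 921 kN.
Bearing: edge l_c = 23.5, r_n = 67.68 kN; interior l_c = 52, r_n = 149.8 kN; R_n = 67.68 + 2·149.8 = 367.2 kN → 275 kN.
Block shear: A_gv = 1260, A_nv = 735, A_nt = 135 mm²; R_n = min(0.6F_uA_nv, 0.6F_yA_gv) + U_bs·F_u·A_nt = 230.4 kN → 173 kN.
Block shear governs: 173 kN.

173 kN (block shear governs)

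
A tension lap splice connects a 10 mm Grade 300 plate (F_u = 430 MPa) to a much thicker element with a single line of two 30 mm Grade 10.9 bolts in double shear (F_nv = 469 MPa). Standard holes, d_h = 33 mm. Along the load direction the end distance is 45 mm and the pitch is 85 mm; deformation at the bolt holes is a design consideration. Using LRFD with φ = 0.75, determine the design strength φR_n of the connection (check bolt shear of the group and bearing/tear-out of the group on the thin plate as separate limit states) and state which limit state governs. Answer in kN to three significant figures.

312 kN (bearing governs)

Bolt shear: A_b = π·30²/4 = 706.9 mm²; R_n = 469 × 706.9 × 2 × 2 / 1000 = 1326 kN → 0.75 × 1326 = 995 kN.
Bearing (1.2 l_c t F_u ≤ 2.4 d t F_u): upper limit = 2.4·30·10·430 / 1000 = 309.6 kN.
  Edge l_c = 45 − 33/2 = 28.5 → r_n = 147.1 kN; interior l_c = 85 − 33 = 52 → r_n = 268.3 kN.
  R_n,bearing = 1·147.1 + 1·268.3 = 415.4 kN → 0.75 × 415.4 = 312 kN.
Bearing governs: 312 kN.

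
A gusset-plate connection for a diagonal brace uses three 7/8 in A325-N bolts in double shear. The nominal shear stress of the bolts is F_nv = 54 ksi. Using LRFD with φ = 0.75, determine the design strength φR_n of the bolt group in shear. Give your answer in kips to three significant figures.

146 kips

A_b = π × 0.875² / 4 = 0.6013 in².
R_n = F_nv · A_b · n · n_s = 54 × 0.6013 × 3 × 2 = 194.8 kips.
Design strength φR_n = 0.75 × 194.8 = 146 kips.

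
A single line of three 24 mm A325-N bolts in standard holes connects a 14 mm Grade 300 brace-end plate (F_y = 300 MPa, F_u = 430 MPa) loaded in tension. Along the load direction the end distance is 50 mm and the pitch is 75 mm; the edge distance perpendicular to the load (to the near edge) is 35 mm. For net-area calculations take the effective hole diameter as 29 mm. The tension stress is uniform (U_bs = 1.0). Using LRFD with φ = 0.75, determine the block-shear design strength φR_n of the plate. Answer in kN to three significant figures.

438 kN

Shear plane L_v = 50 + 2·75 = 200 mm; A_gv = 200 × 14 = 2800 mm².
A_nv = (200 − 2.5·29) × 14 = 1785 mm².
A_nt = (35 − 0.5·29) × 14 = 287 mm².
0.6 F_u A_nv = 460.5 kN; 0.6 F_y A_gv = 504 kN → shear rupture governs the shear term.
R_n = 460.5 + 1.0 × 430 × 287 / 1000 = 583.9 kN.
Design strength φR_n = 0.75 × 583.9 = 438 kN.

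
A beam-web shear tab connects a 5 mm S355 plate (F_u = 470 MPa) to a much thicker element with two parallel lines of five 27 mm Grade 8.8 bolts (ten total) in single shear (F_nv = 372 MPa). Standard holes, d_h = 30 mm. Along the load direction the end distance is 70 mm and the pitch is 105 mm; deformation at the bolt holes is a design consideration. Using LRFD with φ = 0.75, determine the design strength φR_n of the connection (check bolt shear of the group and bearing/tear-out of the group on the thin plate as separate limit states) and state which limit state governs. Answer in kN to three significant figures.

Bolt shear: A_b = π·27²/4 = 572.6 mm²; R_n = 372 × 572.6 × 10 × 1 / 1000 = 2130 kN → 0.75 × 2130 = 1600 kN.
Bearing (1.2 l_c t F_u ≤ 2.4 d t F_u): upper limit = 2.4·27·5·470 / 1000 = 152.3 kN.
  Edge l_c = 70 − 30/2 = 55 → r_n = 152.3 kN; interior l_c = 105 − 30 = 75 → r_n = 152.3 kN.
  R_n,bearing = 2·152.3 + 8·152.3 = 1523 kN → 0.75 × 1523 = 1140 kN.
Bearing governs: 1140 kN.

1140 kN (bearing governs)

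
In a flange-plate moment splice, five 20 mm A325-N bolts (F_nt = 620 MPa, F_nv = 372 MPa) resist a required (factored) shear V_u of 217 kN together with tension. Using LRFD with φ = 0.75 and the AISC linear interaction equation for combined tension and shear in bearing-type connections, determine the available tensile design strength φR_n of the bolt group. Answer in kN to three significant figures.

588 kN

A_b = π·20²/4 = 314.2 mm²; f_rv = 217 × 1000 / (5 × 314.2) = 138.1 MPa.
F'_nt = 1.3 F_nt − (F_nt / φF_nv) f_rv = 1.3·620 − (620/(0.75·372))·138.1 = 499 MPa, capped at F_nt → F'_nt = 499 MPa.
R_n = F'_nt · A_b · n = 499 × 314.2 × 5 / 1000 = 783.8 kN.
Design strength φR_n = 0.75 × 783.8 = 588 kN.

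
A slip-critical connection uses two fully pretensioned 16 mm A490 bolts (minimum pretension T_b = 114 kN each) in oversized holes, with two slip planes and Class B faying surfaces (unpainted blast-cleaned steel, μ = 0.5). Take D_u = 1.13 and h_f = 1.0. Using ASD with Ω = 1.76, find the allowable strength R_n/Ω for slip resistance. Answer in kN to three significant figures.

R_n = μ · D_u · h_f · T_b · n_s · n_b = 0.5 × 1.13 × 1.0 × 114 × 2 × 2 = 257.6 kN.
Allowable strength R_n/Ω = 257.6 / 1.76 = 146 kN.

146 kN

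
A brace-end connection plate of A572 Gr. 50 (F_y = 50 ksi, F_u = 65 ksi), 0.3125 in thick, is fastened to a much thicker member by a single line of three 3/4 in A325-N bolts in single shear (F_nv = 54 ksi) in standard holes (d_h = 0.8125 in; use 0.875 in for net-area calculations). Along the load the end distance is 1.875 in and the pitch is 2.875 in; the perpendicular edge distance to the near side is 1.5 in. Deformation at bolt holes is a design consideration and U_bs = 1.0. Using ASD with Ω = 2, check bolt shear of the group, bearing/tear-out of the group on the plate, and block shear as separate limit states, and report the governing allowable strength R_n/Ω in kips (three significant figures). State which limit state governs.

Bolt shear: A_b = π·0.75²/4 = 0.4418 in²; R_n = 54 × 0.4418 × 3 × 1 = 71.57 kips → 71.57 / 2 = 35.8 kips.
Bearing: edge l_c = 1.469, r_n = 35.8 kips; interior l_c = 2.062, r_n = 36.56 kips; R_n = 35.8 + 2·36.56 = 108.9 kips → 54.5 kips.
Block shear: A_gv = 2.383, A_nv = 1.699, A_nt = 0.332 in²; R_n = min(0.6F_uA_nv, 0.6F_yA_gv) + U_bs·F_u·A_nt = 87.85 kips → 43.9 kips.
Bolt shear governs: 35.8 kips.

35.8 kips (bolt shear governs)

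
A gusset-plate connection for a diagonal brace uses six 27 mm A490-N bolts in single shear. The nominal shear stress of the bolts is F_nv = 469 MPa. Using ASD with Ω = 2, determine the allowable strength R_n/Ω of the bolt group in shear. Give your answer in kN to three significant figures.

A_b = π × 27² / 4 = 572.6 mm².
R_n = F_nv · A_b · n · n_s = 469 × 572.6 × 6 × 1 / 1000 = 1611 kN.
Allowable strength R_n/Ω = 1611 / 2 = 806 kN.

806 kN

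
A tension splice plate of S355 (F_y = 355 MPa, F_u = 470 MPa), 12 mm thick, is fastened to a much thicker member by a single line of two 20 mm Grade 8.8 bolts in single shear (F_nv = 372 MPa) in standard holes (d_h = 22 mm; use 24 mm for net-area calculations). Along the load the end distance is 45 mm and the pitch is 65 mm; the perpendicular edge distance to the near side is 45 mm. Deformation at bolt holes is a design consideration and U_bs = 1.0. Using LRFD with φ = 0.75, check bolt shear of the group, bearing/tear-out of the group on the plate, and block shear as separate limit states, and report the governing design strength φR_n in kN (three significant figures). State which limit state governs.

Bolt shear: A_b = π·20²/4 = 314.2 mm²; R_n = 372 × 314.2 × 2 × 1 / 1000 = 233.7 kN → 0.75 × 233.7 = 175 kN.
Bearing: edge l_c = 34, r_n = 230.1 kN; interior l_c = 43, r_n = 270.7 kN; R_n = 230.1 + 1·270.7 = 500.8 kN → 376 kN.
Block shear: A_gv = 1320, A_nv = 888, A_nt = 396 mm²; R_n = min(0.6F_uA_nv, 0.6F_yA_gv) + U_bs·F_u·A_nt = 436.5 kN → 327 kN.
Bolt shear governs: 175 kN.

175 kN (bolt shear governs)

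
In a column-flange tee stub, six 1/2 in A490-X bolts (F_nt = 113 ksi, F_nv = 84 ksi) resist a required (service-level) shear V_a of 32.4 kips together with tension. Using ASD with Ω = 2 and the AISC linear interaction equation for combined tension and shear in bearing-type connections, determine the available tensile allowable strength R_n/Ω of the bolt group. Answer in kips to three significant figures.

42.9 kips

A_b = π·0.5²/4 = 0.1963 in²; f_rv = 32.4 / (6 × 0.1963) = 27.5 ksi.
F'_nt = 1.3 F_nt − (Ω F_nt / F_nv) f_rv = 1.3·113 − (2·113/84)·27.5 = 72.91 ksi, capped at F_nt → F'_nt = 72.91 ksi.
R_n = F'_nt · A_b · n = 72.91 × 0.1963 × 6 = 85.89 kips.
Allowable strength R_n/Ω = 85.89 / 2 = 42.9 kips.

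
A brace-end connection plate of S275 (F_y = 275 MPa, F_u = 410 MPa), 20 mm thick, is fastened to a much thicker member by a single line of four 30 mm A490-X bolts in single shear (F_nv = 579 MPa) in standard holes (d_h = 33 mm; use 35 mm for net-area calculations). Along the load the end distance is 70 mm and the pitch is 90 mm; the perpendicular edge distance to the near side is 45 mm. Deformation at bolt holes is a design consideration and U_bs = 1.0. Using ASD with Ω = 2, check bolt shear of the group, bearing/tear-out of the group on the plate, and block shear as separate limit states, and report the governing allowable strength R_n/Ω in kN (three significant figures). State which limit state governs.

648 kN (block shear governs)

Bolt shear: A_b = π·30²/4 = 706.9 mm²; R_n = 579 × 706.9 × 4 × 1 / 1000 = 1637 kN → 1637 / 2 = 819 kN.
Bearing: edge l_c = 53.5, r_n = 526.4 kN; interior l_c = 57, r_n = 560.9 kN; R_n = 526.4 + 3·560.9 = 2209 kN → 1100 kN.
Block shear: A_gv = 6800, A_nv = 4350, A_nt = 550 mm²; R_n = min(0.6F_uA_nv, 0.6F_yA_gv) + U_bs·F_u·A_nt = 1296 kN → 648 kN.
Block shear governs: 648 kN.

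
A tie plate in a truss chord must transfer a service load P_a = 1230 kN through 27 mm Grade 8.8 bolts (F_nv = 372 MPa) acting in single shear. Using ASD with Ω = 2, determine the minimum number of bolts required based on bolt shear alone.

12 bolts

A_b = π·27²/4 = 572.6 mm².
Per-bolt allowable strength R_n/Ω = 372 × 572.6 × 1 / 1000 / 2 = 106.5 kN.
n ≥ 1230 / 106.5 = 11.55 → use 12 bolts.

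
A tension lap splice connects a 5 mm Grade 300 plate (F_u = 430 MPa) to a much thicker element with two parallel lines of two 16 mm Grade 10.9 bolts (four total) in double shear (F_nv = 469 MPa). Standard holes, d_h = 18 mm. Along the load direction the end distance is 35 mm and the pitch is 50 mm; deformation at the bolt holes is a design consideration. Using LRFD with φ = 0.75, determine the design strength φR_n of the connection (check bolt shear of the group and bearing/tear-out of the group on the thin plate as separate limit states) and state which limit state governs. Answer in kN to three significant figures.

224 kN (bearing governs)

Bolt shear: A_b = π·16²/4 = 201.1 mm²; R_n = 469 × 201.1 × 4 × 2 / 1000 = 754.4 kN → 0.75 × 754.4 = 566 kN.
Bearing (1.2 l_c t F_u ≤ 2.4 d t F_u): upper limit = 2.4·16·5·430 / 1000 = 82.56 kN.
  Edge l_c = 35 − 18/2 = 26 → r_n = 67.08 kN; interior l_c = 50 − 18 = 32 → r_n = 82.56 kN.
  R_n,bearing = 2·67.08 + 2·82.56 = 299.3 kN → 0.75 × 299.3 = 224 kN.
Bearing governs: 224 kN.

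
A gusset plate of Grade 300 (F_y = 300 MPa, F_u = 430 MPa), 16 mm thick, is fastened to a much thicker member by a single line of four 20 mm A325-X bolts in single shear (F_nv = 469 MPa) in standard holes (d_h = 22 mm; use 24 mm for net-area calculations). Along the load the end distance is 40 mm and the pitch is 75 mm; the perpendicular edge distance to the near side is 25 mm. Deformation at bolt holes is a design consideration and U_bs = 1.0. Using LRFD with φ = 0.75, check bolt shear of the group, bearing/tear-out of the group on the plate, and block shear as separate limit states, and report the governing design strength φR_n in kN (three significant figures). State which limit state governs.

Bolt shear: A_b = π·20²/4 = 314.2 mm²; R_n = 469 × 314.2 × 4 × 1 / 1000 = 589.4 kN → 0.75 × 589.4 = 442 kN.
Bearing: edge l_c = 29, r_n = 239.4 kN; interior l_c = 53, r_n = 330.2 kN; R_n = 239.4 + 3·330.2 = 1230 kN → 923 kN.
Block shear: A_gv = 4240, A_nv = 2896, A_nt = 208 mm²; R_n = min(0.6F_uA_nv, 0.6F_yA_gv) + U_bs·F_u·A_nt = 836.6 kN → 627 kN.
Bolt shear governs: 442 kN.

442 kN (bolt shear governs)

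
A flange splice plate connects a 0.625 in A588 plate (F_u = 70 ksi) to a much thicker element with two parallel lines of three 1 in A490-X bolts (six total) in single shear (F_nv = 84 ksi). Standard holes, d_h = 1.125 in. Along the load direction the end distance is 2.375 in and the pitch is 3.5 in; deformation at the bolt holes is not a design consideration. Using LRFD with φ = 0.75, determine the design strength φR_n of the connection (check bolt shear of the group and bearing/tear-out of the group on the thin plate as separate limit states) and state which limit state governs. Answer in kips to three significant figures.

297 kips (bolt shear governs)

Bolt shear: A_b = π·1²/4 = 0.7854 in²; R_n = 84 × 0.7854 × 6 × 1 = 395.8 kips → 0.75 × 395.8 = 297 kips.
Bearing (1.5 l_c t F_u ≤ 3.0 d t F_u): upper limit = 3.0·1·0.625·70 = 131.2 kips.
  Edge l_c = 2.375 − 1.125/2 = 1.812 → r_n = 118.9 kips; interior l_c = 3.5 − 1.125 = 2.375 → r_n = 131.2 kips.
  R_n,bearing = 2·118.9 + 4·131.2 = 762.9 kips → 0.75 × 762.9 = 572 kips.
Bolt shear governs: 297 kips.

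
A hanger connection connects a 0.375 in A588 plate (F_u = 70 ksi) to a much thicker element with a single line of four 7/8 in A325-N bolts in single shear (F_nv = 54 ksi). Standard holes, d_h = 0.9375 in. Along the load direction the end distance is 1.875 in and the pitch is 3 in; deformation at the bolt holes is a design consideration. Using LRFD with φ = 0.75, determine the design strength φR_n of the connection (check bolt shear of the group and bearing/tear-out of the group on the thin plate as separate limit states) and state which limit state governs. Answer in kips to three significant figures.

Bolt shear: A_b = π·0.875²/4 = 0.6013 in²; R_n = 54 × 0.6013 × 4 × 1 = 129.9 kips → 0.75 × 129.9 = 97.4 kips.
Bearing (1.2 l_c t F_u ≤ 2.4 d t F_u): upper limit = 2.4·0.875·0.375·70 = 55.13 kips.
  Edge l_c = 1.875 − 0.9375/2 = 1.406 → r_n = 44.3 kips; interior l_c = 3 − 0.9375 = 2.062 → r_n = 55.13 kips.
  R_n,bearing = 1·44.3 + 3·55.13 = 209.7 kips → 0.75 × 209.7 = 157 kips.
Bolt shear governs: 97.4 kips.

97.4 kips (bolt shear governs)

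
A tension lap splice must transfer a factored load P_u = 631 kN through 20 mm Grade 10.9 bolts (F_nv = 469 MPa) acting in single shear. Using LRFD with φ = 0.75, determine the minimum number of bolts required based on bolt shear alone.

6 bolts

A_b = π·20²/4 = 314.2 mm².
Per-bolt design strength φR_n = 0.75 × 469 × 314.2 × 1 / 1000 = 110.5 kN.
n ≥ 631 / 110.5 = 5.71 → use 6 bolts.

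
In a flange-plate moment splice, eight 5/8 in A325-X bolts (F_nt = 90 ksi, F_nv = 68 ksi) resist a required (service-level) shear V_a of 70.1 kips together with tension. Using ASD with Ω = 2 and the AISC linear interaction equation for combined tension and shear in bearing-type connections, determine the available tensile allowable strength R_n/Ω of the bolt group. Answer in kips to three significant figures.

50.8 kips

A_b = π·0.625²/4 = 0.3068 in²; f_rv = 70.1 / (8 × 0.3068) = 28.56 ksi.
F'_nt = 1.3 F_nt − (Ω F_nt / F_nv) f_rv = 1.3·90 − (2·90/68)·28.56 = 41.4 ksi, capped at F_nt → F'_nt = 41.4 ksi.
R_n = F'_nt · A_b · n = 41.4 × 0.3068 × 8 = 101.6 kips.
Allowable strength R_n/Ω = 101.6 / 2 = 50.8 kips.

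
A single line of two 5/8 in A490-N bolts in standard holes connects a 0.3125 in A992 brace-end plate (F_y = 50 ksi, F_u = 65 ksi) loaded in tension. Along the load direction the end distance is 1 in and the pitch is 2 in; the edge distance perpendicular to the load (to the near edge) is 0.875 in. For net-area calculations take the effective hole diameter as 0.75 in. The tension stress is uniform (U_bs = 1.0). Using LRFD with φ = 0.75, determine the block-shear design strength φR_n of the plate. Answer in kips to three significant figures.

Shear plane L_v = 1 + 1·2 = 3 in; A_gv = 3 × 0.3125 = 0.9375 in².
A_nv = (3 − 1.5·0.75) × 0.3125 = 0.5859 in².
A_nt = (0.875 − 0.5·0.75) × 0.3125 = 0.1562 in².
0.6 F_u A_nv = 22.85 kips; 0.6 F_y A_gv = 28.12 kips → shear rupture governs the shear term.
R_n = 22.85 + 1.0 × 65 × 0.1562 = 33.01 kips.
Design strength φR_n = 0.75 × 33.01 = 24.8 kips.

24.8 kips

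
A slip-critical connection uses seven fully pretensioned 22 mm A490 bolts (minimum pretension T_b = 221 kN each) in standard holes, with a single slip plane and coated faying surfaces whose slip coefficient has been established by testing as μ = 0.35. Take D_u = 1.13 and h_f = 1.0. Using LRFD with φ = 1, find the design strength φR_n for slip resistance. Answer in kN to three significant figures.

R_n = μ · D_u · h_f · T_b · n_s · n_b = 0.35 × 1.13 × 1.0 × 221 × 1 × 7 = 611.8 kN.
Design strength φR_n = 1 × 611.8 = 612 kN.

612 kN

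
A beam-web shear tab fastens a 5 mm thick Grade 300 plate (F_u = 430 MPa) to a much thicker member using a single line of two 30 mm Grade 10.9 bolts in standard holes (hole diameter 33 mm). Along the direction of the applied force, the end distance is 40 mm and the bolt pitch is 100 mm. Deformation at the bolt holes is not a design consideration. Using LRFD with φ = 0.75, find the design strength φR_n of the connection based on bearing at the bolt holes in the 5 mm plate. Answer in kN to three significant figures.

202 kN

Per bolt r_n = 1.5 l_c t F_u ≤ 3.0 d t F_u; upper limit = 3.0 × 30 × 5 × 430 / 1000 = 193.5 kN.
Edge bolt: l_c = 40 − 33/2 = 23.5 mm → 1.5 × 23.5 × 5 × 430 / 1000 = 75.79 → r_n = 75.79 kN.
Interior bolts: l_c = 100 − 33 = 67 mm → 1.5 × 67 × 5 × 430 / 1000 = 216.1 → r_n = 193.5 kN.
R_n = 1 × 75.79 + 1 × 193.5 = 269.3 kN.
Design strength φR_n = 0.75 × 269.3 = 202 kN.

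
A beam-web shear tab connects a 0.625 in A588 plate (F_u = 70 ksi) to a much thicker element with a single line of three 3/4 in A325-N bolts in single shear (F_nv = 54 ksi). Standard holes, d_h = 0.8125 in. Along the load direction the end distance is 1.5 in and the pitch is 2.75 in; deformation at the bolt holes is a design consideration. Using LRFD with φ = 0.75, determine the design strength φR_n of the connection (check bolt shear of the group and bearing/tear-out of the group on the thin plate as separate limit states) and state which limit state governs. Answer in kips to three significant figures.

Bolt shear: A_b = π·0.75²/4 = 0.4418 in²; R_n = 54 × 0.4418 × 3 × 1 = 71.57 kips → 0.75 × 71.57 = 53.7 kips.
Bearing (1.2 l_c t F_u ≤ 2.4 d t F_u): upper limit = 2.4·0.75·0.625·70 = 78.75 kips.
  Edge l_c = 1.5 − 0.8125/2 = 1.094 → r_n = 57.42 kips; interior l_c = 2.75 − 0.8125 = 1.938 → r_n = 78.75 kips.
  R_n,bearing = 1·57.42 + 2·78.75 = 214.9 kips → 0.75 × 214.9 = 161 kips.
Bolt shear governs: 53.7 kips.

53.7 kips (bolt shear governs)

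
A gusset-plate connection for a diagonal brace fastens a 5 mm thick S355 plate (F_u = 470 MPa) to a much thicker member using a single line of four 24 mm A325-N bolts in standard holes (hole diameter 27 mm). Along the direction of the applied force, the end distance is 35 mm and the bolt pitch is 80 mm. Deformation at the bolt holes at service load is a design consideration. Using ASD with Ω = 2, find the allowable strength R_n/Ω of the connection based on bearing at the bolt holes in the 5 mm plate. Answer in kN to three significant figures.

Per bolt r_n = 1.2 l_c t F_u ≤ 2.4 d t F_u; upper limit = 2.4 × 24 × 5 × 470 / 1000 = 135.4 kN.
Edge bolt: l_c = 35 − 27/2 = 21.5 mm → 1.2 × 21.5 × 5 × 470 / 1000 = 60.63 → r_n = 60.63 kN.
Interior bolts: l_c = 80 − 27 = 53 mm → 1.2 × 53 × 5 × 470 / 1000 = 149.5 → r_n = 135.4 kN.
R_n = 1 × 60.63 + 3 × 135.4 = 466.7 kN.
Allowable strength R_n/Ω = 466.7 / 2 = 233 kN.

233 kN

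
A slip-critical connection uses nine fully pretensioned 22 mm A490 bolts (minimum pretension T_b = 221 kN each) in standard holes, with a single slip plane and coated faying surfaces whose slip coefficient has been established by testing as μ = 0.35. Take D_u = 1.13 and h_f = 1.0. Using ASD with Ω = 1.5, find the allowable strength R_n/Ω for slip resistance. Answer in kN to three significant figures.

524 kN

R_n = μ · D_u · h_f · T_b · n_s · n_b = 0.35 × 1.13 × 1.0 × 221 × 1 × 9 = 786.6 kN.
Allowable strength R_n/Ω = 786.6 / 1.5 = 524 kN.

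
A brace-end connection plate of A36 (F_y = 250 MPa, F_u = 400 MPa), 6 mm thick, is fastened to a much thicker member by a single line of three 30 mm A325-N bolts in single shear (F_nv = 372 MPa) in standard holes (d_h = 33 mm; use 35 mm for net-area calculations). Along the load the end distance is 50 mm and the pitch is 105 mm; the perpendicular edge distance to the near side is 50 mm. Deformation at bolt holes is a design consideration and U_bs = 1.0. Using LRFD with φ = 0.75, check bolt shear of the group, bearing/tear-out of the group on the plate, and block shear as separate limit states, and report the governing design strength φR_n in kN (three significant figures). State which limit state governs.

234 kN (block shear governs)

Bolt shear: A_b = π·30²/4 = 706.9 mm²; R_n = 372 × 706.9 × 3 × 1 / 1000 = 788.9 kN → 0.75 × 788.9 = 592 kN.
Bearing: edge l_c = 33.5, r_n = 96.48 kN; interior l_c = 72, r_n = 172.8 kN; R_n = 96.48 + 2·172.8 = 442.1 kN → 332 kN.
Block shear: A_gv = 1560, A_nv = 1035, A_nt = 195 mm²; R_n = min(0.6F_uA_nv, 0.6F_yA_gv) + U_bs·F_u·A_nt = 312 kN → 234 kN.
Block shear governs: 234 kN.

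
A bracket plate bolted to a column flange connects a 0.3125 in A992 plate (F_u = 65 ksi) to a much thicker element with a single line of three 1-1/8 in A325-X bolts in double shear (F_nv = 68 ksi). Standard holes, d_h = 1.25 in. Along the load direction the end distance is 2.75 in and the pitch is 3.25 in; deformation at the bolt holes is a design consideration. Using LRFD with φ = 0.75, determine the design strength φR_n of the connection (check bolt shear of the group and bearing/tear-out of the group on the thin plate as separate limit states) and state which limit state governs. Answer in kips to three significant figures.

Bolt shear: A_b = π·1.125²/4 = 0.994 in²; R_n = 68 × 0.994 × 3 × 2 = 405.6 kips → 0.75 × 405.6 = 304 kips.
Bearing (1.2 l_c t F_u ≤ 2.4 d t F_u): upper limit = 2.4·1.125·0.3125·65 = 54.84 kips.
  Edge l_c = 2.75 − 1.25/2 = 2.125 → r_n = 51.8 kips; interior l_c = 3.25 − 1.25 = 2 → r_n = 48.75 kips.
  R_n,bearing = 1·51.8 + 2·48.75 = 149.3 kips → 0.75 × 149.3 = 112 kips.
Bearing governs: 112 kips.

112 kips (bearing governs)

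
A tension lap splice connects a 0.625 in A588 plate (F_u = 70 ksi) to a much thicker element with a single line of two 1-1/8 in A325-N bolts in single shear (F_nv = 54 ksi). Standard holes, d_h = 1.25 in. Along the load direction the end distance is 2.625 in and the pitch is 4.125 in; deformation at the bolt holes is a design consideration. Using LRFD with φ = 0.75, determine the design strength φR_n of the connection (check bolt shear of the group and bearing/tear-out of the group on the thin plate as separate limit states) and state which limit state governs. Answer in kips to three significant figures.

Bolt shear: A_b = π·1.125²/4 = 0.994 in²; R_n = 54 × 0.994 × 2 × 1 = 107.4 kips → 0.75 × 107.4 = 80.5 kips.
Bearing (1.2 l_c t F_u ≤ 2.4 d t F_u): upper limit = 2.4·1.125·0.625·70 = 118.1 kips.
  Edge l_c = 2.625 − 1.25/2 = 2 → r_n = 105 kips; interior l_c = 4.125 − 1.25 = 2.875 → r_n = 118.1 kips.
  R_n,bearing = 1·105 + 1·118.1 = 223.1 kips → 0.75 × 223.1 = 167 kips.
Bolt shear governs: 80.5 kips.

80.5 kips (bolt shear governs)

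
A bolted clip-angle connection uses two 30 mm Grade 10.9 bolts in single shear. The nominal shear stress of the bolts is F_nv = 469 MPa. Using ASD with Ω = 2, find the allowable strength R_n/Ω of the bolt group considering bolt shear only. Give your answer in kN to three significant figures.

A_b = π × 30² / 4 = 706.9 mm².
R_n = F_nv · A_b · n · n_s = 469 × 706.9 × 2 × 1 / 1000 = 663 kN.
Allowable strength R_n/Ω = 663 / 2 = 332 kN.

332 kN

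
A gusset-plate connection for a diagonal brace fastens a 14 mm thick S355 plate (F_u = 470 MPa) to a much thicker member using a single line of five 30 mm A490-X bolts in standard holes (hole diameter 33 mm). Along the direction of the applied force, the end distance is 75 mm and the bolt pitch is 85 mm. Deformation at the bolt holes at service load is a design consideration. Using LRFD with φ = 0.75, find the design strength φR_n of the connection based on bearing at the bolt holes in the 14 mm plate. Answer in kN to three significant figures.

1580 kN

Per bolt r_n = 1.2 l_c t F_u ≤ 2.4 d t F_u; upper limit = 2.4 × 30 × 14 × 470 / 1000 = 473.8 kN.
Edge bolt: l_c = 75 − 33/2 = 58.5 mm → 1.2 × 58.5 × 14 × 470 / 1000 = 461.9 → r_n = 461.9 kN.
Interior bolts: l_c = 85 − 33 = 52 mm → 1.2 × 52 × 14 × 470 / 1000 = 410.6 → r_n = 410.6 kN.
R_n = 1 × 461.9 + 4 × 410.6 = 2104 kN.
Design strength φR_n = 0.75 × 2104 = 1580 kN.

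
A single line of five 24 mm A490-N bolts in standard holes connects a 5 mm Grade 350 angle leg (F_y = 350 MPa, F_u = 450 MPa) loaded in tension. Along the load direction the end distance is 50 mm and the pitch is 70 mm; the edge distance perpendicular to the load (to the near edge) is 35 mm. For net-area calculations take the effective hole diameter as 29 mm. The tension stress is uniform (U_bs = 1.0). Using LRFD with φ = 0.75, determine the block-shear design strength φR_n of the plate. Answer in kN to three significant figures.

237 kN

Shear plane L_v = 50 + 4·70 = 330 mm; A_gv = 330 × 5 = 1650 mm².
A_nv = (330 − 4.5·29) × 5 = 997.5 mm².
A_nt = (35 − 0.5·29) × 5 = 102.5 mm².
0.6 F_u A_nv = 269.3 kN; 0.6 F_y A_gv = 346.5 kN → shear rupture governs the shear term.
R_n = 269.3 + 1.0 × 450 × 102.5 / 1000 = 315.4 kN.
Design strength φR_n = 0.75 × 315.4 = 237 kN.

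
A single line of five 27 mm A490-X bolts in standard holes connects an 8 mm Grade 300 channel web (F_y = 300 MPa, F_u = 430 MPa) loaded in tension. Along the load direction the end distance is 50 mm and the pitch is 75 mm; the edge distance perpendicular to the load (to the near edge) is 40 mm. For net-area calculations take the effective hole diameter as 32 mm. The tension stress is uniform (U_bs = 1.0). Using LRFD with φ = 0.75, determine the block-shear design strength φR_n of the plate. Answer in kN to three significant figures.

381 kN

Shear plane L_v = 50 + 4·75 = 350 mm; A_gv = 350 × 8 = 2800 mm².
A_nv = (350 − 4.5·32) × 8 = 1648 mm².
A_nt = (40 − 0.5·32) × 8 = 192 mm².
0.6 F_u A_nv = 425.2 kN; 0.6 F_y A_gv = 504 kN → shear rupture governs the shear term.
R_n = 425.2 + 1.0 × 430 × 192 / 1000 = 507.7 kN.
Design strength φR_n = 0.75 × 507.7 = 381 kN.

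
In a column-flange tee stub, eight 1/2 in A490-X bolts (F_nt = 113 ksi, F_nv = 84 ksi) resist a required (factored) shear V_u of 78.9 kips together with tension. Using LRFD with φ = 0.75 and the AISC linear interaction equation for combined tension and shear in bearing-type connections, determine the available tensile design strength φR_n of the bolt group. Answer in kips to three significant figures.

66.9 kips

A_b = π·0.5²/4 = 0.1963 in²; f_rv = 78.9 / (8 × 0.1963) = 50.23 ksi.
F'_nt = 1.3 F_nt − (F_nt / φF_nv) f_rv = 1.3·113 − (113/(0.75·84))·50.23 = 56.81 ksi, capped at F_nt → F'_nt = 56.81 ksi.
R_n = F'_nt · A_b · n = 56.81 × 0.1963 × 8 = 89.23 kips.
Design strength φR_n = 0.75 × 89.23 = 66.9 kips.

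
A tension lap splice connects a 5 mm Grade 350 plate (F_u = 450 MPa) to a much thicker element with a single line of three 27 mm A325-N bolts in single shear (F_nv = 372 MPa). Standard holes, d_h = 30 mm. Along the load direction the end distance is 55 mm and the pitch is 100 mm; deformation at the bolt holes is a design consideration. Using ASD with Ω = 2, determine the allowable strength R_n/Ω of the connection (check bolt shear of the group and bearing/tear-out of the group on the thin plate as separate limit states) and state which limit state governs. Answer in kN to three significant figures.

200 kN (bearing governs)

Bolt shear: A_b = π·27²/4 = 572.6 mm²; R_n = 372 × 572.6 × 3 × 1 / 1000 = 639 kN → 639 / 2 = 319 kN.
Bearing (1.2 l_c t F_u ≤ 2.4 d t F_u): upper limit = 2.4·27·5·450 / 1000 = 145.8 kN.
  Edge l_c = 55 − 30/2 = 40 → r_n = 108 kN; interior l_c = 100 − 30 = 70 → r_n = 145.8 kN.
  R_n,bearing = 1·108 + 2·145.8 = 399.6 kN → 399.6 / 2 = 200 kN.
Bearing governs: 200 kN.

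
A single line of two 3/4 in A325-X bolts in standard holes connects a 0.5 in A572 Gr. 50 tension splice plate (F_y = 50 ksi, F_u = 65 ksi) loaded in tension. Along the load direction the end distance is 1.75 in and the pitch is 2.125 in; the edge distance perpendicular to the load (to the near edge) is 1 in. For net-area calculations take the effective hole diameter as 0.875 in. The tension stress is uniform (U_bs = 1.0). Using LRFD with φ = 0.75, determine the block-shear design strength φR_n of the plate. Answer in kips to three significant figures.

Shear plane L_v = 1.75 + 1·2.125 = 3.875 in; A_gv = 3.875 × 0.5 = 1.938 in².
A_nv = (3.875 − 1.5·0.875) × 0.5 = 1.281 in².
A_nt = (1 − 0.5·0.875) × 0.5 = 0.2812 in².
0.6 F_u A_nv = 49.97 kips; 0.6 F_y A_gv = 58.12 kips → shear rupture governs the shear term.
R_n = 49.97 + 1.0 × 65 × 0.2812 = 68.25 kips.
Design strength φR_n = 0.75 × 68.25 = 51.2 kips.

51.2 kips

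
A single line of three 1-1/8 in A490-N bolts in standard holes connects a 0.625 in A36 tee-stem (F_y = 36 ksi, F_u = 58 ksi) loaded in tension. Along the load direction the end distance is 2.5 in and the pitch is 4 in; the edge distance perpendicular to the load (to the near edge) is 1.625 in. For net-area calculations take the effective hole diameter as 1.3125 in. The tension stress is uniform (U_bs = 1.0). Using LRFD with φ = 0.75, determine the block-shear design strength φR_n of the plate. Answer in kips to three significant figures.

Shear plane L_v = 2.5 + 2·4 = 10.5 in; A_gv = 10.5 × 0.625 = 6.562 in².
A_nv = (10.5 − 2.5·1.3125) × 0.625 = 4.512 in².
A_nt = (1.625 − 0.5·1.3125) × 0.625 = 0.6055 in².
0.6 F_u A_nv = 157 kips; 0.6 F_y A_gv = 141.8 kips → shear yielding governs the shear term.
R_n = 141.8 + 1.0 × 58 × 0.6055 = 176.9 kips.
Design strength φR_n = 0.75 × 176.9 = 133 kips.

133 kips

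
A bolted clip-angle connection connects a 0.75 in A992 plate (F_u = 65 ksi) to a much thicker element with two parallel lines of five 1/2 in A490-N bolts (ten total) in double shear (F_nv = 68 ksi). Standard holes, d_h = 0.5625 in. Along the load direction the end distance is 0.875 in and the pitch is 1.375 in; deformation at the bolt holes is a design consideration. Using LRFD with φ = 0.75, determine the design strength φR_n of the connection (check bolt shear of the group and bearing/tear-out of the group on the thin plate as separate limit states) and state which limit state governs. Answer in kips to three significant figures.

200 kips (bolt shear governs)

Bolt shear: A_b = π·0.5²/4 = 0.1963 in²; R_n = 68 × 0.1963 × 10 × 2 = 267 kips → 0.75 × 267 = 200 kips.
Bearing (1.2 l_c t F_u ≤ 2.4 d t F_u): upper limit = 2.4·0.5·0.75·65 = 58.5 kips.
  Edge l_c = 0.875 − 0.5625/2 = 0.5938 → r_n = 34.73 kips; interior l_c = 1.375 − 0.5625 = 0.8125 → r_n = 47.53 kips.
  R_n,bearing = 2·34.73 + 8·47.53 = 449.7 kips → 0.75 × 449.7 = 337 kips.
Bolt shear governs: 200 kips.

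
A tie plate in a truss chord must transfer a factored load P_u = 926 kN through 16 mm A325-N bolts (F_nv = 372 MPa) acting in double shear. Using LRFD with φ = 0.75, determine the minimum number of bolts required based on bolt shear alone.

A_b = π·16²/4 = 201.1 mm².
Per-bolt design strength φR_n = 0.75 × 372 × 201.1 × 2 / 1000 = 112.2 kN.
n ≥ 926 / 112.2 = 8.254 → use 9 bolts.

9 bolts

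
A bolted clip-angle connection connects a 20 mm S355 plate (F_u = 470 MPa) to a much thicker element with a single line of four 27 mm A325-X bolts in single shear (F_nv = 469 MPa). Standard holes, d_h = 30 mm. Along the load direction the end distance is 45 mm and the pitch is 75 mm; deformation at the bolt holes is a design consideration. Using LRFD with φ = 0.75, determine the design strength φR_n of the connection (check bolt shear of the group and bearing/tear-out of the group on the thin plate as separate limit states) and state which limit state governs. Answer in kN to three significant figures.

Bolt shear: A_b = π·27²/4 = 572.6 mm²; R_n = 469 × 572.6 × 4 × 1 / 1000 = 1074 kN → 0.75 × 1074 = 806 kN.
Bearing (1.2 l_c t F_u ≤ 2.4 d t F_u): upper limit = 2.4·27·20·470 / 1000 = 609.1 kN.
  Edge l_c = 45 − 30/2 = 30 → r_n = 338.4 kN; interior l_c = 75 − 30 = 45 → r_n = 507.6 kN.
  R_n,bearing = 1·338.4 + 3·507.6 = 1861 kN → 0.75 × 1861 = 1400 kN.
Bolt shear governs: 806 kN.

806 kN (bolt shear governs)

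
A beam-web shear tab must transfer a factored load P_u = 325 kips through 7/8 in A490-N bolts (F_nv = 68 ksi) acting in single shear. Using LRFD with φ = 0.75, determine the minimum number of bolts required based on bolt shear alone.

11 bolts

A_b = π·0.875²/4 = 0.6013 in².
Per-bolt design strength φR_n = 0.75 × 68 × 0.6013 × 1 = 30.67 kips.
n ≥ 325 / 30.67 = 10.6 → use 11 bolts.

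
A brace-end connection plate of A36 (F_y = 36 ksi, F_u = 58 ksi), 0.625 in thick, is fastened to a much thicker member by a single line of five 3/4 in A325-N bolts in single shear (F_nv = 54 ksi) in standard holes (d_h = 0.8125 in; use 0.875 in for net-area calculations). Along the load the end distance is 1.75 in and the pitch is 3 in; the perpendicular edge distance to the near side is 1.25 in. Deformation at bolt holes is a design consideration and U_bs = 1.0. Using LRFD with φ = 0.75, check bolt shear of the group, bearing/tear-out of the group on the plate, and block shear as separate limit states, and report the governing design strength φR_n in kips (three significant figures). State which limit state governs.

Bolt shear: A_b = π·0.75²/4 = 0.4418 in²; R_n = 54 × 0.4418 × 5 × 1 = 119.3 kips → 0.75 × 119.3 = 89.5 kips.
Bearing: edge l_c = 1.344, r_n = 58.45 kips; interior l_c = 2.188, r_n = 65.25 kips; R_n = 58.45 + 4·65.25 = 319.5 kips → 240 kips.
Block shear: A_gv = 8.594, A_nv = 6.133, A_nt = 0.5078 in²; R_n = min(0.6F_uA_nv, 0.6F_yA_gv) + U_bs·F_u·A_nt = 215.1 kips → 161 kips.
Bolt shear governs: 89.5 kips.

89.5 kips (bolt shear governs)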